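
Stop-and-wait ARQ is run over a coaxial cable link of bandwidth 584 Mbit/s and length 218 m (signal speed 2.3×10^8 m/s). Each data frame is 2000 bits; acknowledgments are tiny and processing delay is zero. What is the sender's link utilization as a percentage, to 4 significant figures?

t_tx = L/R = 2000/584000000 = 3.42466e-06 s.
t_prop = 218/2.3e+08 = 9.47826e-07 s; RTT = 1.89565e-06 s.
Cycle = t_tx + RTT = 5.32031e-06 s.
Utilization = t_tx / cycle = 3.42466e-06/5.32031e-06 = 64.37 %.

64.37 %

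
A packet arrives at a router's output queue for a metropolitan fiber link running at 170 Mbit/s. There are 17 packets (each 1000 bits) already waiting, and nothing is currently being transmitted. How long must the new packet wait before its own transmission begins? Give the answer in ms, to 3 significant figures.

Each queued packet: L/R = 1000/170000000 = 0.00588235 ms.
17 queued → 0.1 ms.
Queuing delay = 0.100 ms.

0.100 ms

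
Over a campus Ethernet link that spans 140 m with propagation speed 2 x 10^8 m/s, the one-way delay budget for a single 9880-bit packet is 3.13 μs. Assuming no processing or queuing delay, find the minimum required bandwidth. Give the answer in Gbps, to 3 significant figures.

4.07 Gbps

Propagation delay = 140 / 200000000 = 0.7 μs.
Transmission budget = 3.13 − 0.7 = 2.43 μs.
R ≥ L / t_tx = 9880 bits / 2.43e-06 s = 4.07 Gbps.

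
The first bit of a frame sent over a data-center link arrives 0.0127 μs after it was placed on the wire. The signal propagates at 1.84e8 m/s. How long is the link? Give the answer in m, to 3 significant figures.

2.34 m

d = s × t_prop = 184000000 × 1.27e-08 = 2.34 m.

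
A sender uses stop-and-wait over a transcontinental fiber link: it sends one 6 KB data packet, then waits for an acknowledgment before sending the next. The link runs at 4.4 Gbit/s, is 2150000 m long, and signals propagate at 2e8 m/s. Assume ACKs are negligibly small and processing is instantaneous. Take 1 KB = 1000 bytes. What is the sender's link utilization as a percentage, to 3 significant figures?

0.0507 %

t_tx = L/R = 48000/4400000000 = 1.09091e-05 s.
t_prop = 2150000/200000000 = 0.01075 s; RTT = 0.0215 s.
Cycle = t_tx + RTT = 0.0215109 s.
Utilization = t_tx / cycle = 1.09091e-05/0.0215109 = 0.0507 %.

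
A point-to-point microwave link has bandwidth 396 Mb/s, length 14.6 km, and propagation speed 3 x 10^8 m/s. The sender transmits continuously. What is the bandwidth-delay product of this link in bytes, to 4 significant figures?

Propagation delay = 14600 / 300000000 = 4.86667e-05 s.
BDP = R × t_prop = 396000000 × 4.86667e-05 = 19272 bits.
In bytes: 19272/8 = 2409 bytes.

2409 bytes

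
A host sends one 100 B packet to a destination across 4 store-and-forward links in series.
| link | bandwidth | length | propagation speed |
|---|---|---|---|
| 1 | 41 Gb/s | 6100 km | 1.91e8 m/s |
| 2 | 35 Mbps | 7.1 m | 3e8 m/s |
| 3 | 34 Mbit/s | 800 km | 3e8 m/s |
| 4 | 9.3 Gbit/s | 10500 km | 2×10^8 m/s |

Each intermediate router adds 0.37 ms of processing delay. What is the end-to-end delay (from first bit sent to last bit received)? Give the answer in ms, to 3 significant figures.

88.3 ms

L = 100 × 8 = 800 bits.
Transmission delays (L/R per hop): 1.95122e-05, 0.0228571, 0.0235294, 8.60215e-05 ms; sum = 0.0464921 ms.
Propagation delays (d/s per hop): 31.9372, 2.36667e-05, 2.66667, 52.5 ms; sum = 87.1039 ms.
Processing at 3 router(s): 3 × 0.37 ms = 1.11 ms.
End-to-end = 88.3 ms.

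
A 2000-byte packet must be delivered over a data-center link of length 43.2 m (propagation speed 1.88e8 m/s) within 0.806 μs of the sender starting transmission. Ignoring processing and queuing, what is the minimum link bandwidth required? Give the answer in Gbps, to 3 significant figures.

L = 16000 bits.
Propagation delay = 43.2 / 188000000 = 0.229787 μs.
Transmission budget = 0.806 − 0.229787 = 0.576213 μs.
R ≥ L / t_tx = 16000 bits / 5.76213e-07 s = 27.8 Gbps.

27.8 Gbps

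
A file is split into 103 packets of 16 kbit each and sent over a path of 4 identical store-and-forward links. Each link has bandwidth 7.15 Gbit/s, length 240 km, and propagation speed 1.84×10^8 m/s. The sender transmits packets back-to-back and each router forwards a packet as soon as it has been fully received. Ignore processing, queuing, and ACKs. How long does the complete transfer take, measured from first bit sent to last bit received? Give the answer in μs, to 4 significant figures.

5455 μs

Per-hop transmission t_tx = L/R = 16000/7150000000 = 2.23776 μs.
Per-hop propagation t_prop = 240000/184000000 = 1304.35 μs.
Pipeline fill: first packet needs 4·t_tx to clear all hops; remaining 102 packets each add one t_tx.
Total = (4+103-1)·t_tx + 4·t_prop = 106·2.23776 + 4·1304.35 = 5455 μs.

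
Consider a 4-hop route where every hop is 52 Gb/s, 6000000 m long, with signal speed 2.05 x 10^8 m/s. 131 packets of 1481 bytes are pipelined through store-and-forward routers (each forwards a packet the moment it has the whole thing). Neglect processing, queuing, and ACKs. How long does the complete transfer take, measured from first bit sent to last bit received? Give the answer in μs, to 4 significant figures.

Per-hop transmission t_tx = L/R = 11848/52000000000 = 0.227846 μs.
Per-hop propagation t_prop = 6000000/2.05e+08 = 29268.3 μs.
Pipeline fill: first packet needs 4·t_tx to clear all hops; remaining 130 packets each add one t_tx.
Total = (4+131-1)·t_tx + 4·t_prop = 134·0.227846 + 4·29268.3 = 117100 μs.

117100 μs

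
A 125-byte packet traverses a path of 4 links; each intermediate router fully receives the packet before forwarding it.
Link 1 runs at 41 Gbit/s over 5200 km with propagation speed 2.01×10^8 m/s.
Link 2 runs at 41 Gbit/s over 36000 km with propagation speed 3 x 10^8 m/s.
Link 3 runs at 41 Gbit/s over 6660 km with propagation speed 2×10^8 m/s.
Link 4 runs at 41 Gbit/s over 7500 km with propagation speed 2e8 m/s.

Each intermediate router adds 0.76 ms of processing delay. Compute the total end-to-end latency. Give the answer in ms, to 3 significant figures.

219 ms

L = 125 × 8 = 1000 bits.
Transmission delay per hop = L/R = 1000/41000000000 = 2.43902e-05 ms; 4 hops → 9.7561e-05 ms.
Propagation delays (d/s per hop): 25.8706, 120, 33.3, 37.5 ms; sum = 216.671 ms.
Processing at 3 router(s): 3 × 0.76 ms = 2.28 ms.
End-to-end = 219 ms.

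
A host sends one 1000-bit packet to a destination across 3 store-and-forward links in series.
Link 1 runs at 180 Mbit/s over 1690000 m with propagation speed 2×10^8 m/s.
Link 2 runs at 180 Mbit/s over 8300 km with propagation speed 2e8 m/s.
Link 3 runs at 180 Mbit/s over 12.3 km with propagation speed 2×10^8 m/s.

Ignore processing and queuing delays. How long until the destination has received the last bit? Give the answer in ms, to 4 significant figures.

Transmission delay per hop = L/R = 1000/180000000 = 0.00555556 ms; 3 hops → 0.0166667 ms.
Propagation delays (d/s per hop): 8.45, 41.5, 0.0615 ms; sum = 50.0115 ms.
End-to-end = 50.03 ms.

50.03 ms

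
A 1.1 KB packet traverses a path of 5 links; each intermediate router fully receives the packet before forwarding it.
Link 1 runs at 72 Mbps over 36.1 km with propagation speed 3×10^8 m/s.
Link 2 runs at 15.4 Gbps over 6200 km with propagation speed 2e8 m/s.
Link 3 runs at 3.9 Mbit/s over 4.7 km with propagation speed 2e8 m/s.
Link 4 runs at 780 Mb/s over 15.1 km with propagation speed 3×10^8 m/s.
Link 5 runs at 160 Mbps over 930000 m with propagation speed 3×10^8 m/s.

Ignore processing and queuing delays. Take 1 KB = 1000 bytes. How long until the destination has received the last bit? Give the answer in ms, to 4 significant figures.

36.74 ms

L = 8800 bits.
Transmission delays (L/R per hop): 0.122222, 0.000571429, 2.25641, 0.0112821, 0.055 ms; sum = 2.44549 ms.
Propagation delays (d/s per hop): 0.120333, 31, 0.0235, 0.0503333, 3.1 ms; sum = 34.2942 ms.
End-to-end = 36.74 ms.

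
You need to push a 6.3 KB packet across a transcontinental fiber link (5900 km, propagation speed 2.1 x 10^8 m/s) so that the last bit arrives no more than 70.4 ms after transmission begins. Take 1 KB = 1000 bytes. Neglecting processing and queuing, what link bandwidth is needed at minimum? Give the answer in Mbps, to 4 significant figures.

1.191 Mbps

L = 50400 bits.
Propagation delay = 5900000 / 210000000 = 28.0952 ms.
Transmission budget = 70.4 − 28.0952 = 42.3048 ms.
R ≥ L / t_tx = 50400 bits / 0.0423048 s = 1.191 Mbps.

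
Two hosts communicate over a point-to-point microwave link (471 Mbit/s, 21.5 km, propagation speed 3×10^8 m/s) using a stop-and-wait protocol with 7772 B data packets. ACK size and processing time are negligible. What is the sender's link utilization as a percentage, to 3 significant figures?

47.9 %

t_tx = L/R = 62176/471000000 = 0.000132008 s.
t_prop = 21500/300000000 = 7.16667e-05 s; RTT = 0.000143333 s.
Cycle = t_tx + RTT = 0.000275342 s.
Utilization = t_tx / cycle = 0.000132008/0.000275342 = 47.9 %.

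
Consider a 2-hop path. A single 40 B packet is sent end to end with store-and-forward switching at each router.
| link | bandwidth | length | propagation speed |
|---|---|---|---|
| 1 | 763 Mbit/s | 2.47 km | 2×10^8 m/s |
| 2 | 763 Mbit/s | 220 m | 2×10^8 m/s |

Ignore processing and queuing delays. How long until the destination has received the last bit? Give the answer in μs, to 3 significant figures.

14.3 μs

L = 40 × 8 = 320 bits.
Transmission delay per hop = L/R = 320/763000000 = 0.419397 μs; 2 hops → 0.838794 μs.
Propagation delays (d/s per hop): 12.35, 1.1 μs; sum = 13.45 μs.
End-to-end = 14.3 μs.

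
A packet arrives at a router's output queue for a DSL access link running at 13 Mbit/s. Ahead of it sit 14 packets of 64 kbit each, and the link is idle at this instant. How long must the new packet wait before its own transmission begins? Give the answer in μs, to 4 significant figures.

Each queued packet: L/R = 64000/13000000 = 4923.08 μs.
14 queued → 68923.1 μs.
Queuing delay = 68920 μs.

68920 μs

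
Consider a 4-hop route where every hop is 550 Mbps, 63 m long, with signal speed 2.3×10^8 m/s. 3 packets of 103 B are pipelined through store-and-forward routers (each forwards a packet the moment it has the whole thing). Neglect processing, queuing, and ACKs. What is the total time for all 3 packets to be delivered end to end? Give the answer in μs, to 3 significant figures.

10.1 μs

Per-hop transmission t_tx = L/R = 824/550000000 = 1.49818 μs.
Per-hop propagation t_prop = 63/2.3e+08 = 0.273913 μs.
Pipeline fill: first packet needs 4·t_tx to clear all hops; remaining 2 packets each add one t_tx.
Total = (4+3-1)·t_tx + 4·t_prop = 6·1.49818 + 4·0.273913 = 10.1 μs.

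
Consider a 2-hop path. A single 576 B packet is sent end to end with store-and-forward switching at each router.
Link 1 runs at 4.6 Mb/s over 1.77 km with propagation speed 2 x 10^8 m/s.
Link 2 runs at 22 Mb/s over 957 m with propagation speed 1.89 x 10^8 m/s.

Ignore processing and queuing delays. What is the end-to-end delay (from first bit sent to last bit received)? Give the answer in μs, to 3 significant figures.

L = 576 × 8 = 4608 bits.
Transmission delays (L/R per hop): 1001.74, 209.455 μs; sum = 1211.19 μs.
Propagation delays (d/s per hop): 8.85, 5.06349 μs; sum = 13.9135 μs.
End-to-end = 1230 μs.

1230 μs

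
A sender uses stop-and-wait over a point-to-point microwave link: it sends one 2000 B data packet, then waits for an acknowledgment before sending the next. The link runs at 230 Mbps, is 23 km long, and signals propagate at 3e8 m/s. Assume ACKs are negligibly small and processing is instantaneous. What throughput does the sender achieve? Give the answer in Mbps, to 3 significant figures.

71.8 Mbps

t_tx = L/R = 16000/230000000 = 6.95652e-05 s.
t_prop = 23000/300000000 = 7.66667e-05 s; RTT = 0.000153333 s.
Cycle = t_tx + RTT = 0.000222899 s.
Throughput = L / cycle = 16000 / 0.000222899 = 71.8 Mbps.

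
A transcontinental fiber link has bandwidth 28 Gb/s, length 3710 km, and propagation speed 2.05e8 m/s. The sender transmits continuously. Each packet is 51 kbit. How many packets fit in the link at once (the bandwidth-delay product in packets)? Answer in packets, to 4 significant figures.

9936 packets

Propagation delay = 3710000 / 2.05e+08 = 0.0180976 s.
BDP = R × t_prop = 28000000000 × 0.0180976 = 506732000 bits.
In packets of 51000 bits: 9936 packets.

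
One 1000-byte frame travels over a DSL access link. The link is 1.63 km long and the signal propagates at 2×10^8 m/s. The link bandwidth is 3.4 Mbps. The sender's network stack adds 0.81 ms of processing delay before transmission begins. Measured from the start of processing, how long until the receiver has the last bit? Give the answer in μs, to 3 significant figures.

L = 1000 × 8 = 8000 bits.
Transmission delay = L/R = 8000 / 3400000 = 2352.94 μs.
Propagation delay = d/s = 1630 m / 200000000 m/s = 8.15 μs.
Plus processing delay 0.81 ms = 810 μs.
Total = 3170 μs.

3170 μs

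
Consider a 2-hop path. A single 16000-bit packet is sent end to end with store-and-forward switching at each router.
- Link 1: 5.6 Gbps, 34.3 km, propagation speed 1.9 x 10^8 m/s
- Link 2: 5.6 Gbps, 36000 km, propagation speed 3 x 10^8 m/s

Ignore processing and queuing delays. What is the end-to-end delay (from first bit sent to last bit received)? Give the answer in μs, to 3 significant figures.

120000 μs

Transmission delay per hop = L/R = 16000/5600000000 = 2.85714 μs; 2 hops → 5.71429 μs.
Propagation delays (d/s per hop): 180.526, 120000 μs; sum = 120181 μs.
End-to-end = 120000 μs.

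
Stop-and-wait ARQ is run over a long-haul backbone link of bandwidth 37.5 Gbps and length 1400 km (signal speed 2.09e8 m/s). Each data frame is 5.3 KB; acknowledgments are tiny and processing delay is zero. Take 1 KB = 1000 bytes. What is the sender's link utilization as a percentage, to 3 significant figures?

0.00844 %

t_tx = L/R = 42400/37500000000 = 1.13067e-06 s.
t_prop = 1400000/209000000 = 0.00669856 s; RTT = 0.0133971 s.
Cycle = t_tx + RTT = 0.0133983 s.
Utilization = t_tx / cycle = 1.13067e-06/0.0133983 = 0.00844 %.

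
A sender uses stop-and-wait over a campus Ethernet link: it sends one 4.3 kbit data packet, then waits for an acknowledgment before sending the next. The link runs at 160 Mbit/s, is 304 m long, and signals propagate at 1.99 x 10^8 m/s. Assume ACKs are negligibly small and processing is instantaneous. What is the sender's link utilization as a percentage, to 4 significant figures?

89.79 %

t_tx = L/R = 4300/160000000 = 2.6875e-05 s.
t_prop = 304/199000000 = 1.52764e-06 s; RTT = 3.05528e-06 s.
Cycle = t_tx + RTT = 2.99303e-05 s.
Utilization = t_tx / cycle = 2.6875e-05/2.99303e-05 = 89.79 %.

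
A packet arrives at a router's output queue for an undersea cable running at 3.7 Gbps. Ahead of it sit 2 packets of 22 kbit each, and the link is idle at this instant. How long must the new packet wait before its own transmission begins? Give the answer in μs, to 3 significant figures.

11.9 μs

Each queued packet: L/R = 22000/3700000000 = 5.94595 μs.
2 queued → 11.8919 μs.
Queuing delay = 11.9 μs.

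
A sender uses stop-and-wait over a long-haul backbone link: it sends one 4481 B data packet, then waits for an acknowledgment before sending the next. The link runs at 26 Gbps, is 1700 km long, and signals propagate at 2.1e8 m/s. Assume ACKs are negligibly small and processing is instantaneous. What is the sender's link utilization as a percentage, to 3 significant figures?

0.00852 %

t_tx = L/R = 35848/26000000000 = 1.37877e-06 s.
t_prop = 1700000/210000000 = 0.00809524 s; RTT = 0.0161905 s.
Cycle = t_tx + RTT = 0.0161919 s.
Utilization = t_tx / cycle = 1.37877e-06/0.0161919 = 0.00852 %.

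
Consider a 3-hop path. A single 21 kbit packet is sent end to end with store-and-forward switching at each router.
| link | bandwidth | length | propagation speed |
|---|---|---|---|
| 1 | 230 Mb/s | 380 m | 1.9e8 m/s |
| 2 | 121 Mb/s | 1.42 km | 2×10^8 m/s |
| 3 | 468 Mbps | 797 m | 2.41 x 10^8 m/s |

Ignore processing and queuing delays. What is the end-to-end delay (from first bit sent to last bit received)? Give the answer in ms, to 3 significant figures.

0.322 ms

L = 21000 bits.
Transmission delays (L/R per hop): 0.0913043, 0.173554, 0.0448718 ms; sum = 0.30973 ms.
Propagation delays (d/s per hop): 0.002, 0.0071, 0.00330705 ms; sum = 0.0124071 ms.
End-to-end = 0.322 ms.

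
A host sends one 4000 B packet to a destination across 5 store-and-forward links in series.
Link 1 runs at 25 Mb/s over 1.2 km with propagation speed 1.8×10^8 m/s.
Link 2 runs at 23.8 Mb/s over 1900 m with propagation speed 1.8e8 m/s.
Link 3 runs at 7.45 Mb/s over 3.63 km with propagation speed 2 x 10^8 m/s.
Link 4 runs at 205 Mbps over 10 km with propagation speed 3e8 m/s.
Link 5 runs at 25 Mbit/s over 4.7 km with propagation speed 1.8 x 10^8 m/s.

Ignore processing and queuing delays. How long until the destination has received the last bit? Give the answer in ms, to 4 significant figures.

L = 4000 × 8 = 32000 bits.
Transmission delays (L/R per hop): 1.28, 1.34454, 4.2953, 0.156098, 1.28 ms; sum = 8.35594 ms.
Propagation delays (d/s per hop): 0.00666667, 0.0105556, 0.01815, 0.0333333, 0.0261111 ms; sum = 0.0948167 ms.
End-to-end = 8.451 ms.

8.451 ms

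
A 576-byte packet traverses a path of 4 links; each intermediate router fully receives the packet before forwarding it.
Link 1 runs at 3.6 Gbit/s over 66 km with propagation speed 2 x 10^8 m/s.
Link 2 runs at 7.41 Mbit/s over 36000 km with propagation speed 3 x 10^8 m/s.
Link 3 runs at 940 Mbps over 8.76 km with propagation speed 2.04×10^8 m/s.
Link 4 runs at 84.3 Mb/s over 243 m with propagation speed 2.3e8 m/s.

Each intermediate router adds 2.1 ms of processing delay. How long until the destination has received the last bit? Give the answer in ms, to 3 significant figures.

127 ms

L = 576 × 8 = 4608 bits.
Transmission delays (L/R per hop): 0.00128, 0.621862, 0.00490213, 0.0546619 ms; sum = 0.682706 ms.
Propagation delays (d/s per hop): 0.33, 120, 0.0429412, 0.00105652 ms; sum = 120.374 ms.
Processing at 3 router(s): 3 × 2.1 ms = 6.3 ms.
End-to-end = 127 ms.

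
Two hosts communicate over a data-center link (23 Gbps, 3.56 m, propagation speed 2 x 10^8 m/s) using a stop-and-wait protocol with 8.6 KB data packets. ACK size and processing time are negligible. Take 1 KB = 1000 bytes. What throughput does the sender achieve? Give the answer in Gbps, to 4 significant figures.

22.73 Gbps

t_tx = L/R = 68800/23000000000 = 2.9913e-06 s.
t_prop = 3.56/200000000 = 1.78e-08 s; RTT = 3.56e-08 s.
Cycle = t_tx + RTT = 3.0269e-06 s.
Throughput = L / cycle = 68800 / 3.0269e-06 = 22.73 Gbps.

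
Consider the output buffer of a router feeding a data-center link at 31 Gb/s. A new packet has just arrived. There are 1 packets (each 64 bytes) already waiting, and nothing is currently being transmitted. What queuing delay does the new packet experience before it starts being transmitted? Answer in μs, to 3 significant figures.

0.0165 μs

Each queued packet: L/R = 512/31000000000 = 0.0165161 μs.
1 queued → 0.0165161 μs.
Queuing delay = 0.0165 μs.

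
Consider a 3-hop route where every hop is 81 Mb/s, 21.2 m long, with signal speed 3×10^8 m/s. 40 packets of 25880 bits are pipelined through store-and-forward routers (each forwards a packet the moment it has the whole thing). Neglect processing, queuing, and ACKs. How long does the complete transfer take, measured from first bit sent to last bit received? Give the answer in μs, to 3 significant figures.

Per-hop transmission t_tx = L/R = 25880/81000000 = 319.506 μs.
Per-hop propagation t_prop = 21.2/300000000 = 0.0706667 μs.
Pipeline fill: first packet needs 3·t_tx to clear all hops; remaining 39 packets each add one t_tx.
Total = (3+40-1)·t_tx + 3·t_prop = 42·319.506 + 3·0.0706667 = 13400 μs.

13400 μs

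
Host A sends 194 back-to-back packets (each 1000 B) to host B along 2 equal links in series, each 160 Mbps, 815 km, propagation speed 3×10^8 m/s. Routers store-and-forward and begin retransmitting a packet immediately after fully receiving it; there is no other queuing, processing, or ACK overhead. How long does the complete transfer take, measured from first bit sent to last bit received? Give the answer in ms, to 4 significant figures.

Per-hop transmission t_tx = L/R = 8000/160000000 = 0.05 ms.
Per-hop propagation t_prop = 815000/300000000 = 2.71667 ms.
Pipeline fill: first packet needs 2·t_tx to clear all hops; remaining 193 packets each add one t_tx.
Total = (2+194-1)·t_tx + 2·t_prop = 195·0.05 + 2·2.71667 = 15.18 ms.

15.18 ms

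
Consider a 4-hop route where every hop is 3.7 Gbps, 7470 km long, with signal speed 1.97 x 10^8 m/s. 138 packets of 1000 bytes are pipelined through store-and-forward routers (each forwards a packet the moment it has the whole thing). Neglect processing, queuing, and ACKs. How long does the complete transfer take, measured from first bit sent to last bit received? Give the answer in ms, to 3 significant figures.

152 ms

Per-hop transmission t_tx = L/R = 8000/3700000000 = 0.00216216 ms.
Per-hop propagation t_prop = 7470000/197000000 = 37.9188 ms.
Pipeline fill: first packet needs 4·t_tx to clear all hops; remaining 137 packets each add one t_tx.
Total = (4+138-1)·t_tx + 4·t_prop = 141·0.00216216 + 4·37.9188 = 152 ms.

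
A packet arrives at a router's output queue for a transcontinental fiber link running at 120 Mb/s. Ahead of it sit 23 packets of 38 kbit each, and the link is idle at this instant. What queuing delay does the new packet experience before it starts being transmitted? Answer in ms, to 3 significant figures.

Each queued packet: L/R = 38000/120000000 = 0.316667 ms.
23 queued → 7.28333 ms.
Queuing delay = 7.28 ms.

7.28 ms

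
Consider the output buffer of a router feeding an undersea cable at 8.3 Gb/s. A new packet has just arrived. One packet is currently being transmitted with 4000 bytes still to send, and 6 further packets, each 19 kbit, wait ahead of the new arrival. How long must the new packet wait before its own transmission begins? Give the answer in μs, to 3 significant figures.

Each queued packet: L/R = 19000/8.3e+09 = 2.28916 μs.
6 queued → 13.7349 μs.
Plus remaining 32000 bits of current packet: 3.85542 μs.
Queuing delay = 17.6 μs.

17.6 μs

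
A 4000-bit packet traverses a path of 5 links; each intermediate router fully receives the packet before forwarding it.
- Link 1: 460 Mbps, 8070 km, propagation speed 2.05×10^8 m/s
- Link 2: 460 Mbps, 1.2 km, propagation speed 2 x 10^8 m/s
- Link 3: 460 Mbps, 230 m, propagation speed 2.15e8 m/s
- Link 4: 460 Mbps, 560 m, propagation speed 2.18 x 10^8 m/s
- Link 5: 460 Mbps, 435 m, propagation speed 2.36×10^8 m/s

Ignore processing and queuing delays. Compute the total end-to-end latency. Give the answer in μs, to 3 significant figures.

39400 μs

Transmission delay per hop = L/R = 4000/460000000 = 8.69565 μs; 5 hops → 43.4783 μs.
Propagation delays (d/s per hop): 39365.9, 6, 1.06977, 2.56881, 1.84322 μs; sum = 39377.3 μs.
End-to-end = 39400 μs.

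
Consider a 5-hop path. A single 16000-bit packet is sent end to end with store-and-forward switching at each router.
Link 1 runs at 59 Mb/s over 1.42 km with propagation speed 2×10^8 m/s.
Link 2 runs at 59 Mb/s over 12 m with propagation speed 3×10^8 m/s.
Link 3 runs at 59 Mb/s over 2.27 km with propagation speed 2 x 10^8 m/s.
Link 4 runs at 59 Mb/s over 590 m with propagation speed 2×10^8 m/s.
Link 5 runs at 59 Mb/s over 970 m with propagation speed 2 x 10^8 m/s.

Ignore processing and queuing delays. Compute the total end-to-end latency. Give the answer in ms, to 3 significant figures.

1.38 ms

Transmission delay per hop = L/R = 16000/59000000 = 0.271186 ms; 5 hops → 1.35593 ms.
Propagation delays (d/s per hop): 0.0071, 4e-05, 0.01135, 0.00295, 0.00485 ms; sum = 0.02629 ms.
End-to-end = 1.38 ms.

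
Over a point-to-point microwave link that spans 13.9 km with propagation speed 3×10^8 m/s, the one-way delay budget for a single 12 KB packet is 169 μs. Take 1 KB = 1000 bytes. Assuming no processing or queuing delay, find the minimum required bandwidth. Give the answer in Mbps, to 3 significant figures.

783 Mbps

L = 96000 bits.
Propagation delay = 13900 / 300000000 = 46.3333 μs.
Transmission budget = 169 − 46.3333 = 122.667 μs.
R ≥ L / t_tx = 96000 bits / 0.000122667 s = 783 Mbps.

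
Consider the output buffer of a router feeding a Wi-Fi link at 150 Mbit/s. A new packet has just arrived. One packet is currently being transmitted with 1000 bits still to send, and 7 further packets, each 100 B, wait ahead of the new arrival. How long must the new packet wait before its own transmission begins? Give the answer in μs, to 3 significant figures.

Each queued packet: L/R = 800/150000000 = 5.33333 μs.
7 queued → 37.3333 μs.
Plus remaining 1000 bits of current packet: 6.66667 μs.
Queuing delay = 44.0 μs.

44.0 μs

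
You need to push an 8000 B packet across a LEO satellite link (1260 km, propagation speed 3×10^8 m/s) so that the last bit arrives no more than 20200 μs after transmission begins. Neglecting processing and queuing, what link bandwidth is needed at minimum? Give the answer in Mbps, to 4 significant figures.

4.000 Mbps

L = 64000 bits.
Propagation delay = 1260000 / 300000000 = 4200 μs.
Transmission budget = 20200 − 4200 = 16000 μs.
R ≥ L / t_tx = 64000 bits / 0.016 s = 4.000 Mbps.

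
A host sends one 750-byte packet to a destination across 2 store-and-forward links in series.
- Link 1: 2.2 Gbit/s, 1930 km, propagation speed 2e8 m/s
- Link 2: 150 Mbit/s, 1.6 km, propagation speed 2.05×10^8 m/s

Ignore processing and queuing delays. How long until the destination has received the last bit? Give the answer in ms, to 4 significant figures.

L = 750 × 8 = 6000 bits.
Transmission delays (L/R per hop): 0.00272727, 0.04 ms; sum = 0.0427273 ms.
Propagation delays (d/s per hop): 9.65, 0.00780488 ms; sum = 9.6578 ms.
End-to-end = 9.701 ms.

9.701 ms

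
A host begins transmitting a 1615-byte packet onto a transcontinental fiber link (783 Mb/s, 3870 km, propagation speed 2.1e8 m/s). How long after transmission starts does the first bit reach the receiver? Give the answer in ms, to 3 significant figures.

First bit experiences only propagation delay: d/s = 3870000/210000000 = 18.4 ms.

18.4 ms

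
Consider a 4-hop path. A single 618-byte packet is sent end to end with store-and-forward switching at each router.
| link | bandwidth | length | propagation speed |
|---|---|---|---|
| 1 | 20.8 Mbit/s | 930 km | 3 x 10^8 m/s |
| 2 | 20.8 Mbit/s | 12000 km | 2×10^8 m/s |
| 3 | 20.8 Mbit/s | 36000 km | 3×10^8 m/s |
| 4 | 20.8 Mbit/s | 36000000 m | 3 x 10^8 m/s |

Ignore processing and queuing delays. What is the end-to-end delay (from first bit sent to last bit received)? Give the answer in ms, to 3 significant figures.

L = 618 × 8 = 4944 bits.
Transmission delay per hop = L/R = 4944/20800000 = 0.237692 ms; 4 hops → 0.950769 ms.
Propagation delays (d/s per hop): 3.1, 60, 120, 120 ms; sum = 303.1 ms.
End-to-end = 304 ms.

304 ms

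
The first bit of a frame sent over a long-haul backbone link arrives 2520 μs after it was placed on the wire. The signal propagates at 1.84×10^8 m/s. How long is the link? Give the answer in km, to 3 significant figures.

464 km

d = s × t_prop = 184000000 × 0.00252 = 464 km.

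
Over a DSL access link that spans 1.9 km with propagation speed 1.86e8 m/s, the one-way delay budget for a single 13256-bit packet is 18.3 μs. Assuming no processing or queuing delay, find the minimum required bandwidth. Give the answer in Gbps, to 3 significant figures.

Propagation delay = 1900 / 186000000 = 10.2151 μs.
Transmission budget = 18.3 − 10.2151 = 8.08495 μs.
R ≥ L / t_tx = 13256 bits / 8.08495e-06 s = 1.64 Gbps.

1.64 Gbps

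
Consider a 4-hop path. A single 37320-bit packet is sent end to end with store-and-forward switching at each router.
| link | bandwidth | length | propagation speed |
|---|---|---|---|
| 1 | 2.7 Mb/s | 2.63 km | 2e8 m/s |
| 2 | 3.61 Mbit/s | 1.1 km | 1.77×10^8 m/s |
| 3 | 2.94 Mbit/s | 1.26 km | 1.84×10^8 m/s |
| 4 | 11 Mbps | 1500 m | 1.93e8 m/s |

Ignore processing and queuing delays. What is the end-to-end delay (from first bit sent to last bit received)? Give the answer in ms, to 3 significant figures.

40.3 ms

Transmission delays (L/R per hop): 13.8222, 10.338, 12.6939, 3.39273 ms; sum = 40.2468 ms.
Propagation delays (d/s per hop): 0.01315, 0.00621469, 0.00684783, 0.00777202 ms; sum = 0.0339845 ms.
End-to-end = 40.3 ms.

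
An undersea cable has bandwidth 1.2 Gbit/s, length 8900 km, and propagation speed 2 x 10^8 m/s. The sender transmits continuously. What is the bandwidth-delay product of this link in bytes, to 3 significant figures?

6680000 bytes

Propagation delay = 8900000 / 200000000 = 0.0445 s.
BDP = R × t_prop = 1200000000 × 0.0445 = 53400000 bits.
In bytes: 53400000/8 = 6680000 bytes.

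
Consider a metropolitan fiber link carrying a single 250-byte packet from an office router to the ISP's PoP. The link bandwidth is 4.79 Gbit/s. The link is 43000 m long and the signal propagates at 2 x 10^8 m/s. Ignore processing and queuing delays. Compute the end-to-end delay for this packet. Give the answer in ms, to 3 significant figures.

L = 250 × 8 = 2000 bits.
Transmission delay = L/R = 2000 / 4790000000 = 0.000417537 ms.
Propagation delay = d/s = 43000 m / 200000000 m/s = 0.215 ms.
Total = 0.215 ms.

0.215 ms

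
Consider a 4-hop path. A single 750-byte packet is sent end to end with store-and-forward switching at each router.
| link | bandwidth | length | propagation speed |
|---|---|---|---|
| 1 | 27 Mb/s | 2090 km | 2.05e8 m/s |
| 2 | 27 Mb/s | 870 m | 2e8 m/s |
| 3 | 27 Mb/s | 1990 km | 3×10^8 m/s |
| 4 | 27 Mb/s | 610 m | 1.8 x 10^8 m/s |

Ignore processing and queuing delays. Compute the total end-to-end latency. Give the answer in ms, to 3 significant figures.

L = 750 × 8 = 6000 bits.
Transmission delay per hop = L/R = 6000/27000000 = 0.222222 ms; 4 hops → 0.888889 ms.
Propagation delays (d/s per hop): 10.1951, 0.00435, 6.63333, 0.00338889 ms; sum = 16.8362 ms.
End-to-end = 17.7 ms.

17.7 ms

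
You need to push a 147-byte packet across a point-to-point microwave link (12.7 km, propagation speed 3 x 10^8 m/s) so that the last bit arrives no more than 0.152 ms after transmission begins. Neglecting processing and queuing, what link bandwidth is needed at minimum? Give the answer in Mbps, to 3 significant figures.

10.7 Mbps

L = 1176 bits.
Propagation delay = 12700 / 300000000 = 0.0423333 ms.
Transmission budget = 0.152 − 0.0423333 = 0.109667 ms.
R ≥ L / t_tx = 1176 bits / 0.000109667 s = 10.7 Mbps.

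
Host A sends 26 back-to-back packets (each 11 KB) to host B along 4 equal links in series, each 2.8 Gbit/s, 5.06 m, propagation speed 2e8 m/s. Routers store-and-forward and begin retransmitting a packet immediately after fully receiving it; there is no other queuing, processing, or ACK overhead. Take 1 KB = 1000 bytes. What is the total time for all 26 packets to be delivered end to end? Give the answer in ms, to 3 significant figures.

0.912 ms

Per-hop transmission t_tx = L/R = 88000/2800000000 = 0.0314286 ms.
Per-hop propagation t_prop = 5.06/200000000 = 2.53e-05 ms.
Pipeline fill: first packet needs 4·t_tx to clear all hops; remaining 25 packets each add one t_tx.
Total = (4+26-1)·t_tx + 4·t_prop = 29·0.0314286 + 4·2.53e-05 = 0.912 ms.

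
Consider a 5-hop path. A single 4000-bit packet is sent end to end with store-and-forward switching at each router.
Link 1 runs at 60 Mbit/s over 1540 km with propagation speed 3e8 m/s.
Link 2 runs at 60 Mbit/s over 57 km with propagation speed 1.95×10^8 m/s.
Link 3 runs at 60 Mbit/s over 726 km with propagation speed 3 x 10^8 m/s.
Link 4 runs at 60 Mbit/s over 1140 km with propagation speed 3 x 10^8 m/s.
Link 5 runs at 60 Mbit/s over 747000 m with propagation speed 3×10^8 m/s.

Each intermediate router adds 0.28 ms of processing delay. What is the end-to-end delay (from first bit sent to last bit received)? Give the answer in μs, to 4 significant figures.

Transmission delay per hop = L/R = 4000/60000000 = 66.6667 μs; 5 hops → 333.333 μs.
Propagation delays (d/s per hop): 5133.33, 292.308, 2420, 3800, 2490 μs; sum = 14135.6 μs.
Processing at 4 router(s): 4 × 0.28 ms = 1120 μs.
End-to-end = 15590 μs.

15590 μs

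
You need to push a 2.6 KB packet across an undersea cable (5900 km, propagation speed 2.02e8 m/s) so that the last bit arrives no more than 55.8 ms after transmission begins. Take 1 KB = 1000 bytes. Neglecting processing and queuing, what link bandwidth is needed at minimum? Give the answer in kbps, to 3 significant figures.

L = 20800 bits.
Propagation delay = 5900000 / 202000000 = 29.2079 ms.
Transmission budget = 55.8 − 29.2079 = 26.5921 ms.
R ≥ L / t_tx = 20800 bits / 0.0265921 s = 782 kbps.

782 kbps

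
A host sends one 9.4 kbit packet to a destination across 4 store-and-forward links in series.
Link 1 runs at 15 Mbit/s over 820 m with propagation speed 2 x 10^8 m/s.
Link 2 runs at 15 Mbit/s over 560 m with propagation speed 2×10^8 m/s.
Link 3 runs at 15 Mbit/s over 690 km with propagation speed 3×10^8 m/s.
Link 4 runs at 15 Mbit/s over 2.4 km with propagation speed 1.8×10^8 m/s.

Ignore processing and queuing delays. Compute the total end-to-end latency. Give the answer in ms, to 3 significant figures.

L = 9400 bits.
Transmission delay per hop = L/R = 9400/15000000 = 0.626667 ms; 4 hops → 2.50667 ms.
Propagation delays (d/s per hop): 0.0041, 0.0028, 2.3, 0.0133333 ms; sum = 2.32023 ms.
End-to-end = 4.83 ms.

4.83 ms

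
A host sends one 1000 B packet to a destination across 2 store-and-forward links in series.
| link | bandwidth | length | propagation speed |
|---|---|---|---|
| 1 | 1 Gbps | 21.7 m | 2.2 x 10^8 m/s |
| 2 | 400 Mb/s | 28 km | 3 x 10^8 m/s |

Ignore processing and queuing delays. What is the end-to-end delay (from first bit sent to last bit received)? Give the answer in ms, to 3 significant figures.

L = 1000 × 8 = 8000 bits.
Transmission delays (L/R per hop): 0.008, 0.02 ms; sum = 0.028 ms.
Propagation delays (d/s per hop): 9.86364e-05, 0.0933333 ms; sum = 0.093432 ms.
End-to-end = 0.121 ms.

0.121 ms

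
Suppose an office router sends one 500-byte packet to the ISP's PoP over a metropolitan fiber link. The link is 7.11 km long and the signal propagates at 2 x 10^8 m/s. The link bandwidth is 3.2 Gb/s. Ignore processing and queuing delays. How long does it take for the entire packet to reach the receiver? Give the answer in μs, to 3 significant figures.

L = 500 × 8 = 4000 bits.
Transmission delay = L/R = 4000 / 3200000000 = 1.25 μs.
Propagation delay = d/s = 7110 m / 200000000 m/s = 35.55 μs.
Total = 36.8 μs.

36.8 μs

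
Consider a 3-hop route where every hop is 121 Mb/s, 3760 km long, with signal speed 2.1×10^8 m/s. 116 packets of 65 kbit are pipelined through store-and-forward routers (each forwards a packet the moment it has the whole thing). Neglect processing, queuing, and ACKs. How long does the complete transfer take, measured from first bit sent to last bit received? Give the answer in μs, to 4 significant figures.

117100 μs

Per-hop transmission t_tx = L/R = 65000/121000000 = 537.19 μs.
Per-hop propagation t_prop = 3760000/210000000 = 17904.8 μs.
Pipeline fill: first packet needs 3·t_tx to clear all hops; remaining 115 packets each add one t_tx.
Total = (3+116-1)·t_tx + 3·t_prop = 118·537.19 + 3·17904.8 = 117100 μs.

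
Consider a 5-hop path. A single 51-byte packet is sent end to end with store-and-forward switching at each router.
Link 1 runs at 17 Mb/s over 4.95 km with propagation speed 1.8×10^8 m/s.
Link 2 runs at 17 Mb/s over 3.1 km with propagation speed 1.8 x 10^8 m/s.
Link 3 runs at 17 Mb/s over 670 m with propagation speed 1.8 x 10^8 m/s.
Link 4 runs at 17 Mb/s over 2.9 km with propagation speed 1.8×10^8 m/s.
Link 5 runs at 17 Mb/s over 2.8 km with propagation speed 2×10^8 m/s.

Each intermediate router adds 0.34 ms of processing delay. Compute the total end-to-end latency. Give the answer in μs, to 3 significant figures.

L = 51 × 8 = 408 bits.
Transmission delay per hop = L/R = 408/17000000 = 24 μs; 5 hops → 120 μs.
Propagation delays (d/s per hop): 27.5, 17.2222, 3.72222, 16.1111, 14 μs; sum = 78.5556 μs.
Processing at 4 router(s): 4 × 0.34 ms = 1360 μs.
End-to-end = 1560 μs.

1560 μs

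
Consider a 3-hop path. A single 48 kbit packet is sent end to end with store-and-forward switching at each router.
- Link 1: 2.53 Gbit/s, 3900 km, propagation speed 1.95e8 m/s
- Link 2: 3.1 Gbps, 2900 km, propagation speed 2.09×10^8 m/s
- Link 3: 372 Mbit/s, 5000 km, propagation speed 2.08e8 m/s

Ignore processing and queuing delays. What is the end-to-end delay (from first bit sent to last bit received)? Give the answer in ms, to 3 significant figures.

58.1 ms

L = 48000 bits.
Transmission delays (L/R per hop): 0.0189723, 0.0154839, 0.129032 ms; sum = 0.163488 ms.
Propagation delays (d/s per hop): 20, 13.8756, 24.0385 ms; sum = 57.9141 ms.
End-to-end = 58.1 ms.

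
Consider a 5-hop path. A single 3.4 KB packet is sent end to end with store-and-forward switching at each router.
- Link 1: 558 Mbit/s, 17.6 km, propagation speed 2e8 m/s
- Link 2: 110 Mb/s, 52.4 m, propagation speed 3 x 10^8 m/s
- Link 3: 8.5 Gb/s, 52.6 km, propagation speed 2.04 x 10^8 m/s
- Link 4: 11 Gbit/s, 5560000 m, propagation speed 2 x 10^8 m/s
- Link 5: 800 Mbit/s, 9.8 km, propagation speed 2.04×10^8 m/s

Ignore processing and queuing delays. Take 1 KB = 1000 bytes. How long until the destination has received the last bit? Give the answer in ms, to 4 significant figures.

28.53 ms

L = 27200 bits.
Transmission delays (L/R per hop): 0.0487455, 0.247273, 0.0032, 0.00247273, 0.034 ms; sum = 0.335691 ms.
Propagation delays (d/s per hop): 0.088, 0.000174667, 0.257843, 27.8, 0.0480392 ms; sum = 28.1941 ms.
End-to-end = 28.53 ms.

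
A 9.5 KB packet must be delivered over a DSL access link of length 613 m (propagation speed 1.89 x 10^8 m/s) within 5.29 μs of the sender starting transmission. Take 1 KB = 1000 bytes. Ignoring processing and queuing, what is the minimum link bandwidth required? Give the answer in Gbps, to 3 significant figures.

37.1 Gbps

L = 76000 bits.
Propagation delay = 613 / 189000000 = 3.24339 μs.
Transmission budget = 5.29 − 3.24339 = 2.04661 μs.
R ≥ L / t_tx = 76000 bits / 2.04661e-06 s = 37.1 Gbps.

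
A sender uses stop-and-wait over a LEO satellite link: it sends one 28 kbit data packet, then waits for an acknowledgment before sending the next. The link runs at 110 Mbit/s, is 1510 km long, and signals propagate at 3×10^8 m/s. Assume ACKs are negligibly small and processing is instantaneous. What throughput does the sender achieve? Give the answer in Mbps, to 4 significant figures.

2.713 Mbps

t_tx = L/R = 28000/110000000 = 0.000254545 s.
t_prop = 1510000/300000000 = 0.00503333 s; RTT = 0.0100667 s.
Cycle = t_tx + RTT = 0.0103212 s.
Throughput = L / cycle = 28000 / 0.0103212 = 2.713 Mbps.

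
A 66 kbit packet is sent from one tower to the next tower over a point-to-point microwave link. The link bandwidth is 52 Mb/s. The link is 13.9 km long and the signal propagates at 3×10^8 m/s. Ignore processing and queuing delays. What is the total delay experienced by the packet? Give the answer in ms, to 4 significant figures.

L = 66000 bits.
Transmission delay = L/R = 66000 / 52000000 = 1.26923 ms.
Propagation delay = d/s = 13900 m / 300000000 m/s = 0.0463333 ms.
Total = 1.316 ms.

1.316 ms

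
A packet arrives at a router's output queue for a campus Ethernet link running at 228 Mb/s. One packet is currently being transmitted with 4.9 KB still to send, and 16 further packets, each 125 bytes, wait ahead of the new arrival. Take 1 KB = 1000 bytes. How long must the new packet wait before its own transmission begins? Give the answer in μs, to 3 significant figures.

242 μs

Each queued packet: L/R = 1000/228000000 = 4.38596 μs.
16 queued → 70.1754 μs.
Plus remaining 39200 bits of current packet: 171.93 μs.
Queuing delay = 242 μs.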